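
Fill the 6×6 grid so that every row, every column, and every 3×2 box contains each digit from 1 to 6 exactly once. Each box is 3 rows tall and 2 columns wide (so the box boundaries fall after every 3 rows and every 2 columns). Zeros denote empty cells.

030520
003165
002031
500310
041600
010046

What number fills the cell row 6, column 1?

row 1, column 6 = 4: row 1 has {2,3,5}; col 6 has {1,5,6}; box has {1,2,3,5,6} → only 4 remains.
row 2, column 2 = 2: row 2 has {1,3,5,6}; col 2 has {1,3,4}; box has {3} → only 2 remains.
row 3, column 4 = 4: row 3 has {1,2,3}; col 4 has {1,3,5,6}; box has {1,2,3,5} → only 4 remains.
row 4, column 2 = 6: row 4 has {1,3,5}; col 2 has {1,2,3,4}; box has {1,4,5} → only 6 remains.
row 4, column 3 = 4: row 4 has {1,3,5,6}; col 3 has {1,2,3}; box has {1,3,6} → only 4 remains.
row 4, column 6 = 2: row 4 has {1,3,4,5,6}; col 6 has {1,4,5,6}; box has {1,4,6} → only 2 remains.
row 5, column 5 = 5: row 5 has {1,4,6}; col 5 has {1,2,3,4,6}; box has {1,2,4,6} → only 5 remains.
row 5, column 6 = 3: row 5 has {1,4,5,6}; col 6 has {1,2,4,5,6}; box has {1,2,4,5,6} → only 3 remains.
row 6, column 3 = 5: row 6 has {1,4,6}; col 3 has {1,2,3,4}; box has {1,3,4,6} → only 5 remains.
row 6, column 4 = 2: row 6 has {1,4,5,6}; col 4 has {1,3,4,5,6}; box has {1,3,4,5,6} → only 2 remains.
row 1, column 3 = 6: row 1 has {2,3,4,5}; col 3 has {1,2,3,4,5}; box has {1,2,3,4,5} → only 6 remains.
row 2, column 1 = 4: row 2 has {1,2,3,5,6}; col 1 has {5}; box has {2,3} → only 4 remains.
row 3, column 1 = 6: row 3 has {1,2,3,4}; col 1 has {4,5}; box has {2,3,4} → only 6 remains.
row 3, column 2 = 5: row 3 has {1,2,3,4,6}; col 2 has {1,2,3,4,6}; box has {2,3,4,6} → only 5 remains.
row 5, column 1 = 2: row 5 has {1,3,4,5,6}; col 1 has {4,5,6}; box has {1,4,5,6} → only 2 remains.
row 6, column 1 = 3: row 6 has {1,2,4,5,6}; col 1 has {2,4,5,6}; box has {1,2,4,5,6} → only 3 remains.

3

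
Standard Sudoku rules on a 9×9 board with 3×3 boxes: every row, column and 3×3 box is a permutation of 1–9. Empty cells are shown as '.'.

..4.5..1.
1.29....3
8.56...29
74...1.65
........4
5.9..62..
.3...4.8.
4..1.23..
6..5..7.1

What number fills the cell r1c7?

r3c2 = 7 (sole candidate).
r3c6 = 3 (sole candidate).
r3c7 = 4 (sole candidate).
r7c4 = 7 (sole candidate).
r8c9 = 6 (sole candidate).
r9c3 = 8 (sole candidate).
r9c6 = 9 (sole candidate).
r9c8 = 4 (sole candidate).
r2c2 = 6 (sole candidate).
r3c5 = 1 (sole candidate).
r4c3 = 3 (sole candidate).
r5c1 = 2 (sole candidate).
r7c1 = 9 (sole candidate).
r7c3 = 1 (sole candidate).
r7c5 = 6 (sole candidate).
r7c7 = 5 (sole candidate).
r7c9 = 2 (sole candidate).
r8c2 = 5 (sole candidate).
r8c3 = 7 (sole candidate).
r8c5 = 8 (sole candidate).
r8c8 = 9 (sole candidate).
r9c2 = 2 (sole candidate).
r9c5 = 3 (sole candidate).
r1c1 = 3 (sole candidate).
r1c2 = 9 (sole candidate).
r2c7 = 8 (sole candidate).
r4c7 = 9 (sole candidate).
r5c3 = 6 (sole candidate).
r5c7 = 1 (sole candidate).
r1c7 = 6: row 1 has {1,3,4,5,9}; col 7 has {1,2,3,4,5,7,8,9}; box has {1,2,3,4,8,9} → only 6 remains.

6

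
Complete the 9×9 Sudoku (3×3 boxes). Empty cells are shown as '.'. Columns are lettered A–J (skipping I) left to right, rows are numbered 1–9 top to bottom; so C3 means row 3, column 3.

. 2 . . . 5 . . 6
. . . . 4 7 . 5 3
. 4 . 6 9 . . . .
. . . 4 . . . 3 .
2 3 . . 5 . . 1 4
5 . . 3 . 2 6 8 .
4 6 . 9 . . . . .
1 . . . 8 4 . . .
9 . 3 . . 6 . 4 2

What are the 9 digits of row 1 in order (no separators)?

H7 = 7: row 7 has {4,6,9}; col 8 has {1,3,4,5,8}; box has {2,4} → only 7 remains.
H1 = 9: row 1 has {2,5,6}; col 8 has {1,3,4,5,7,8}; box has {3,5,6} → only 9 remains.
H3 = 2: row 3 has {4,6,9}; col 8 has {1,3,4,5,7,8,9}; box has {3,5,6,9} → only 2 remains.
H8 = 6: row 8 has {1,4,8}; col 8 has {1,2,3,4,5,7,8,9}; box has {2,4,7} → only 6 remains.
G1 = 4: in row 1, 4 can only go here (every other open cell in that row sees a 4).
D2 = 2: in row 2, 2 can only go here (every other open cell in that row sees a 2).
C3 = 5: in row 3, 5 can only go here (every other open cell in that row sees a 5).
G4 = 2: in row 4, 2 can only go here (every other open cell in that row sees a 2).
J4 = 5: in row 4, 5 can only go here (every other open cell in that row sees a 5).
J8 = 9: row 8 has {1,4,6,8}; col 9 has {2,3,4,5,6}; box has {2,4,6,7} → only 9 remains.
J6 = 7: row 6 has {2,3,5,6,8}; col 9 has {2,3,4,5,6,9}; box has {1,2,3,4,5,6,8} → only 7 remains.
G5 = 9: row 5 has {1,2,3,4,5}; col 7 has {2,4,6}; box has {1,2,3,4,5,6,7,8} → only 9 remains.
E6 = 1: row 6 has {2,3,5,6,7,8}; col 5 has {4,5,8,9}; box has {2,3,4,5} → only 1 remains.
E9 = 7: row 9 has {2,3,4,6,9}; col 5 has {1,4,5,8,9}; box has {4,6,8,9} → only 7 remains.
E1 = 3: row 1 has {2,4,5,6,9}; col 5 has {1,4,5,7,8,9}; box has {2,4,5,6,7,9} → only 3 remains.
E4 = 6: row 4 has {2,3,4,5}; col 5 has {1,3,4,5,7,8,9}; box has {1,2,3,4,5} → only 6 remains.
F5 = 8: row 5 has {1,2,3,4,5,9}; col 6 has {2,4,5,6,7}; box has {1,2,3,4,5,6} → only 8 remains.
B6 = 9: row 6 has {1,2,3,5,6,7,8}; col 2 has {2,3,4,6}; box has {2,3,5} → only 9 remains.
C6 = 4: row 6 has {1,2,3,5,6,7,8,9}; col 3 has {3,5}; box has {2,3,5,9} → only 4 remains.
E7 = 2: row 7 has {4,6,7,9}; col 5 has {1,3,4,5,6,7,8,9}; box has {4,6,7,8,9} → only 2 remains.
D8 = 5: row 8 has {1,4,6,8,9}; col 4 has {2,3,4,6,9}; box has {2,4,6,7,8,9} → only 5 remains.
G8 = 3: row 8 has {1,4,5,6,8,9}; col 7 has {2,4,6,9}; box has {2,4,6,7,9} → only 3 remains.
D9 = 1: row 9 has {2,3,4,6,7,9}; col 4 has {2,3,4,5,6,9}; box has {2,4,5,6,7,8,9} → only 1 remains.
D1 = 8: row 1 has {2,3,4,5,6,9}; col 4 has {1,2,3,4,5,6,9}; box has {2,3,4,5,6,7,9} → only 8 remains.
F3 = 1: row 3 has {2,4,5,6,9}; col 6 has {2,4,5,6,7,8}; box has {2,3,4,5,6,7,8,9} → only 1 remains.
J3 = 8: row 3 has {1,2,4,5,6,9}; col 9 has {2,3,4,5,6,7,9}; box has {2,3,4,5,6,9} → only 8 remains.
F4 = 9: row 4 has {2,3,4,5,6}; col 6 has {1,2,4,5,6,7,8}; box has {1,2,3,4,5,6,8} → only 9 remains.
D5 = 7: row 5 has {1,2,3,4,5,8,9}; col 4 has {1,2,3,4,5,6,8,9}; box has {1,2,3,4,5,6,8,9} → only 7 remains.
C7 = 8: row 7 has {2,4,6,7,9}; col 3 has {3,4,5}; box has {1,3,4,6,9} → only 8 remains.
F7 = 3: row 7 has {2,4,6,7,8,9}; col 6 has {1,2,4,5,6,7,8,9}; box has {1,2,4,5,6,7,8,9} → only 3 remains.
J7 = 1: row 7 has {2,3,4,6,7,8,9}; col 9 has {2,3,4,5,6,7,8,9}; box has {2,3,4,6,7,9} → only 1 remains.
B8 = 7: row 8 has {1,3,4,5,6,8,9}; col 2 has {2,3,4,6,9}; box has {1,3,4,6,8,9} → only 7 remains.
C8 = 2: row 8 has {1,3,4,5,6,7,8,9}; col 3 has {3,4,5,8}; box has {1,3,4,6,7,8,9} → only 2 remains.
B9 = 5: row 9 has {1,2,3,4,6,7,9}; col 2 has {2,3,4,6,7,9}; box has {1,2,3,4,6,7,8,9} → only 5 remains.
G9 = 8: row 9 has {1,2,3,4,5,6,7,9}; col 7 has {2,3,4,6,9}; box has {1,2,3,4,6,7,9} → only 8 remains.
A1 = 7: row 1 has {2,3,4,5,6,8,9}; col 1 has {1,2,4,5,9}; box has {2,4,5} → only 7 remains.
C1 = 1: row 1 has {2,3,4,5,6,7,8,9}; col 3 has {2,3,4,5,8}; box has {2,4,5,7} → only 1 remains.

721835496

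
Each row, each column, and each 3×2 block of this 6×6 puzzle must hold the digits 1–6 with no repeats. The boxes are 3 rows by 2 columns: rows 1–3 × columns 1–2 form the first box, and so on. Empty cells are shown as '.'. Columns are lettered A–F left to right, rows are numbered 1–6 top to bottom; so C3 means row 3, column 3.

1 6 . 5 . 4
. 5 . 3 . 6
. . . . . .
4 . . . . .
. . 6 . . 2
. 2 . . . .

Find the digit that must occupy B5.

C1 = 2 (sole candidate).
E1 = 3 (sole candidate).
A2 = 2 (sole candidate).
E2 = 1 (sole candidate).
A3 = 3 (sole candidate).
B3 = 4 (sole candidate).
C3 = 1 (sole candidate).
D3 = 6 (sole candidate).
F3 = 5 (sole candidate).
A5 = 5 (sole candidate).
E5 = 4 (sole candidate).
A6 = 6 (sole candidate).
E6 = 5 (sole candidate).
C2 = 4 (sole candidate).
E3 = 2 (sole candidate).
E4 = 6 (sole candidate).
D5 = 1 (sole candidate).
C6 = 3 (sole candidate).
D6 = 4 (sole candidate).
F6 = 1 (sole candidate).
C4 = 5 (sole candidate).
D4 = 2 (sole candidate).
F4 = 3 (sole candidate).
B5 = 3: row 5 has {1,2,4,5,6}; col 2 has {2,4,5,6}; box has {2,4,5,6} → only 3 remains.

3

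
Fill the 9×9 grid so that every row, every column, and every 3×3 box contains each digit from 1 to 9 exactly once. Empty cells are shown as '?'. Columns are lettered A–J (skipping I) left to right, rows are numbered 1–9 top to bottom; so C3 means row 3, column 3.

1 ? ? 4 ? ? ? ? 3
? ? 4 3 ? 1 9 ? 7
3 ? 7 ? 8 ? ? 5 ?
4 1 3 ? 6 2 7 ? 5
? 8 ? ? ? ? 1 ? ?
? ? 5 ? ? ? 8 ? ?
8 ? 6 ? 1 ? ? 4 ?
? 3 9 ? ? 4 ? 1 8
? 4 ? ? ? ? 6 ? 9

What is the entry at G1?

G1 = 2: row 1 has {1,3,4}; col 7 has {1,6,7,8,9}; box has {3,5,7,9} → only 2 remains.

2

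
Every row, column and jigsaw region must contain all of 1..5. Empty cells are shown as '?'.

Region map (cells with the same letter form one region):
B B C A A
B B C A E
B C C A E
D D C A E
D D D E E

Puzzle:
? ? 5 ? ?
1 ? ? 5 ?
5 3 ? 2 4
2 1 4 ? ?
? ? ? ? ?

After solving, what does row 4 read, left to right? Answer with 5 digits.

21435

row 2, column 3 = 2 (sole candidate).
row 2, column 5 = 3 (sole candidate).
row 3, column 3 = 1 (sole candidate).
row 4, column 4 = 3: row 4 has {1,2,4}; col 4 has {2,5}; region has {2,5} → only 3 remains.
row 4, column 5 = 5: row 4 has {1,2,3,4}; col 5 has {3,4}; region has {3,4} → only 5 remains.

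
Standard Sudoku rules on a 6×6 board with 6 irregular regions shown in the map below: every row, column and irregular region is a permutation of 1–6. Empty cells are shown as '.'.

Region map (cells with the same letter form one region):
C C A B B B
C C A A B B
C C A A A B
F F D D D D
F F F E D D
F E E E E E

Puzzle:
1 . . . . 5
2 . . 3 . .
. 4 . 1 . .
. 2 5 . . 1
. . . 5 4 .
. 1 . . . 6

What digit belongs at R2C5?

1

R2C6 = 4: row 2 has {2,3}; col 6 has {1,5,6}; region has {5} → only 4 remains.
R4C4 = 6: row 4 has {1,2,5}; col 4 has {1,3,5}; region has {1,4,5} → only 6 remains.
R4C5 = 3: row 4 has {1,2,5,6}; col 5 has {4}; region has {1,4,5,6} → only 3 remains.
R5C6 = 2: row 5 has {4,5}; col 6 has {1,4,5,6}; region has {1,3,4,5,6} → only 2 remains.
R6C5 = 2: row 6 has {1,6}; col 5 has {3,4}; region has {1,5,6} → only 2 remains.
R1C4 = 2: row 1 has {1,5}; col 4 has {1,3,5,6}; region has {4,5} → only 2 remains.
R1C5 = 6: row 1 has {1,2,5}; col 5 has {2,3,4}; region has {2,4,5} → only 6 remains.
R2C3 = 6: row 2 has {2,3,4}; col 3 has {5}; region has {1,3} → only 6 remains.
R2C5 = 1: row 2 has {2,3,4,6}; col 5 has {2,3,4,6}; region has {2,4,5,6} → only 1 remains.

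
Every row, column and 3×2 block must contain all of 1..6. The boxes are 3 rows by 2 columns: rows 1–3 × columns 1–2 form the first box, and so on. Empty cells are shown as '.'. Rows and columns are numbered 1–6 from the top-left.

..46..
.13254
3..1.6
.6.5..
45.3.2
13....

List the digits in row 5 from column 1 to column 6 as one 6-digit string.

456312

row 1, column 2 = 2: row 1 has {4,6}; col 2 has {1,3,5,6}; box has {1,3} → only 2 remains.
row 2, column 1 = 6: row 2 has {1,2,3,4,5}; col 1 has {1,3,4}; box has {1,2,3} → only 6 remains.
row 3, column 2 = 4: row 3 has {1,3,6}; col 2 has {1,2,3,5,6}; box has {1,2,3,6} → only 4 remains.
row 3, column 3 = 5: row 3 has {1,3,4,6}; col 3 has {3,4}; box has {1,2,3,4,6} → only 5 remains.
row 3, column 5 = 2: row 3 has {1,3,4,5,6}; col 5 has {5}; box has {4,5,6} → only 2 remains.
row 4, column 1 = 2: row 4 has {5,6}; col 1 has {1,3,4,6}; box has {1,3,4,5,6} → only 2 remains.
row 4, column 3 = 1: row 4 has {2,5,6}; col 3 has {3,4,5}; box has {3,5} → only 1 remains.
row 4, column 6 = 3: row 4 has {1,2,5,6}; col 6 has {2,4,6}; box has {2} → only 3 remains.
row 5, column 3 = 6: row 5 has {2,3,4,5}; col 3 has {1,3,4,5}; box has {1,3,5} → only 6 remains.
row 5, column 5 = 1: row 5 has {2,3,4,5,6}; col 5 has {2,5}; box has {2,3} → only 1 remains.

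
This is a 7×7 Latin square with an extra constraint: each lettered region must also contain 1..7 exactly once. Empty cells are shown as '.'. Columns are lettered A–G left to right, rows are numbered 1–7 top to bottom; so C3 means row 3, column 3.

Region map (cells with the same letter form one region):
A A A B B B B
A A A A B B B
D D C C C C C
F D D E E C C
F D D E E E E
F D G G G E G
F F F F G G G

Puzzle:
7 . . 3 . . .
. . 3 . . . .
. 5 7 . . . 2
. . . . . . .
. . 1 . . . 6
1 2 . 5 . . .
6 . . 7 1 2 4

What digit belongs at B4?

6

C6 = 6 (sole candidate).
B7 = 3 (sole candidate).
C7 = 5 (sole candidate).
C4 = 4 (sole candidate).
B5 = 7 (sole candidate).
C1 = 2 (sole candidate).
A3 = 3 (sole candidate).
A4 = 2 (sole candidate).
B4 = 6: row 4 has {2,4}; col 2 has {2,3,5,7}; region has {1,2,3,4,5,7} → only 6 remains.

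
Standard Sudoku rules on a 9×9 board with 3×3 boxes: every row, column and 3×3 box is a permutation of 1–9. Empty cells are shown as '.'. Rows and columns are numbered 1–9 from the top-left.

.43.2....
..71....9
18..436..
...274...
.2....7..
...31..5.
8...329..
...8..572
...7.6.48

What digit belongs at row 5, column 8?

row 3, column 8 = 2 (sole candidate).
row 8, column 5 = 9 (sole candidate).
row 8, column 6 = 1 (sole candidate).
row 9, column 5 = 5 (sole candidate).
row 7, column 4 = 4 (sole candidate).
row 2, column 1 = 2 (hidden single in row 2).
row 2, column 7 = 4 (hidden single in row 2).
row 2, column 8 = 3 (hidden single in row 2).
row 3, column 9 = 7 (hidden single in row 3).
row 1, column 6 = 7 (hidden single in row 1).
row 6, column 7 = 2 (hidden single in row 6).
row 7, column 2 = 7 (hidden single in row 7).
row 6, column 1 = 7 (hidden single in row 6).
row 7, column 3 = 5 (hidden single in row 7).
row 3, column 3 = 9 (sole candidate).
row 3, column 4 = 5 (sole candidate).
row 2, column 6 = 8 (sole candidate).
row 6, column 6 = 9 (sole candidate).
row 2, column 5 = 6 (sole candidate).
row 5, column 4 = 6 (sole candidate).
row 5, column 5 = 8 (sole candidate).
row 5, column 6 = 5 (sole candidate).
row 6, column 2 = 6 (sole candidate).
row 6, column 9 = 4 (sole candidate).
row 8, column 2 = 3 (sole candidate).
row 9, column 1 = 9 (sole candidate).
row 9, column 2 = 1 (sole candidate).
row 9, column 3 = 2 (sole candidate).
row 9, column 7 = 3 (sole candidate).
row 1, column 4 = 9 (sole candidate).
row 2, column 2 = 5 (sole candidate).
row 4, column 2 = 9 (sole candidate).
row 6, column 3 = 8 (sole candidate).
row 1, column 1 = 6 (sole candidate).
row 4, column 3 = 1 (sole candidate).
row 4, column 7 = 8 (sole candidate).
row 4, column 8 = 6 (sole candidate).
row 4, column 9 = 3 (sole candidate).
row 5, column 3 = 4 (sole candidate).
row 5, column 9 = 1 (sole candidate).
row 7, column 8 = 1 (sole candidate).
row 7, column 9 = 6 (sole candidate).
row 8, column 1 = 4 (sole candidate).
row 8, column 3 = 6 (sole candidate).
row 1, column 7 = 1 (sole candidate).
row 1, column 8 = 8 (sole candidate).
row 1, column 9 = 5 (sole candidate).
row 4, column 1 = 5 (sole candidate).
row 5, column 1 = 3 (sole candidate).
row 5, column 8 = 9: row 5 has {1,2,3,4,5,6,7,8}; col 8 has {1,2,3,4,5,6,7,8}; box has {1,2,3,4,5,6,7,8} → only 9 remains.

9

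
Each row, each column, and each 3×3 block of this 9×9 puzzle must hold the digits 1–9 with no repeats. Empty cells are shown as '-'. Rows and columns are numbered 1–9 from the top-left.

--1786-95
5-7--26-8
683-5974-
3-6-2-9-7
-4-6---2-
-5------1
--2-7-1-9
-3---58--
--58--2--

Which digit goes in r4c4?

5

r1c2 = 2: row 1 has {1,5,6,7,8,9}; col 2 has {3,4,5,8}; box has {1,3,5,6,7,8} → only 2 remains.
r1c7 = 3: row 1 has {1,2,5,6,7,8,9}; col 7 has {1,2,6,7,8,9}; box has {4,5,6,7,8,9} → only 3 remains.
r2c2 = 9: row 2 has {2,5,6,7,8}; col 2 has {2,3,4,5,8}; box has {1,2,3,5,6,7,8} → only 9 remains.
r2c8 = 1: row 2 has {2,5,6,7,8,9}; col 8 has {2,4,9}; box has {3,4,5,6,7,8,9} → only 1 remains.
r3c4 = 1: row 3 has {3,4,5,6,7,8,9}; col 4 has {6,7,8}; box has {2,5,6,7,8,9} → only 1 remains.
r3c9 = 2: row 3 has {1,3,4,5,6,7,8,9}; col 9 has {1,5,7,8,9}; box has {1,3,4,5,6,7,8,9} → only 2 remains.
r4c2 = 1: row 4 has {2,3,6,7,9}; col 2 has {2,3,4,5,8,9}; box has {3,4,5,6} → only 1 remains.
r5c7 = 5: row 5 has {2,4,6}; col 7 has {1,2,3,6,7,8,9}; box has {1,2,7,9} → only 5 remains.
r5c9 = 3: row 5 has {2,4,5,6}; col 9 has {1,2,5,7,8,9}; box has {1,2,5,7,9} → only 3 remains.
r6c7 = 4: row 6 has {1,5}; col 7 has {1,2,3,5,6,7,8,9}; box has {1,2,3,5,7,9} → only 4 remains.
r7c2 = 6: row 7 has {1,2,7,9}; col 2 has {1,2,3,4,5,8,9}; box has {2,3,5} → only 6 remains.
r9c2 = 7: row 9 has {2,5,8}; col 2 has {1,2,3,4,5,6,8,9}; box has {2,3,5,6} → only 7 remains.
r1c1 = 4: row 1 has {1,2,3,5,6,7,8,9}; col 1 has {3,5,6}; box has {1,2,3,5,6,7,8,9} → only 4 remains.
r4c8 = 8: row 4 has {1,2,3,6,7,9}; col 8 has {1,2,4,9}; box has {1,2,3,4,5,7,9} → only 8 remains.
r6c8 = 6: row 6 has {1,4,5}; col 8 has {1,2,4,8,9}; box has {1,2,3,4,5,7,8,9} → only 6 remains.
r7c1 = 8: row 7 has {1,2,6,7,9}; col 1 has {3,4,5,6}; box has {2,3,5,6,7} → only 8 remains.
r8c8 = 7: row 8 has {3,5,8}; col 8 has {1,2,4,6,8,9}; box has {1,2,8,9} → only 7 remains.
r9c8 = 3: row 9 has {2,5,7,8}; col 8 has {1,2,4,6,7,8,9}; box has {1,2,7,8,9} → only 3 remains.
r4c6 = 4: row 4 has {1,2,3,6,7,8,9}; col 6 has {2,5,6,9}; box has {2,6} → only 4 remains.
r7c6 = 3: row 7 has {1,2,6,7,8,9}; col 6 has {2,4,5,6,9}; box has {5,7,8} → only 3 remains.
r7c8 = 5: row 7 has {1,2,3,6,7,8,9}; col 8 has {1,2,3,4,6,7,8,9}; box has {1,2,3,7,8,9} → only 5 remains.
r9c6 = 1: row 9 has {2,3,5,7,8}; col 6 has {2,3,4,5,6,9}; box has {3,5,7,8} → only 1 remains.
r4c4 = 5: row 4 has {1,2,3,4,6,7,8,9}; col 4 has {1,6,7,8}; box has {2,4,6} → only 5 remains.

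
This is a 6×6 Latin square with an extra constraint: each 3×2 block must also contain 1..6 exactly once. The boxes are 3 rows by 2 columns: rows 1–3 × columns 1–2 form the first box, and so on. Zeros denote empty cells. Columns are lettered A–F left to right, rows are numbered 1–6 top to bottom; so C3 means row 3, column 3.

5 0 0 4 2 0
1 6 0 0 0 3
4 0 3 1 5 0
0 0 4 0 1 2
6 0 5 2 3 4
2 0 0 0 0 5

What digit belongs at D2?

5

B1 = 3: row 1 has {2,4,5}; col 2 has {6}; box has {1,4,5,6} → only 3 remains.
C1 = 6: row 1 has {2,3,4,5}; col 3 has {3,4,5}; box has {1,3,4} → only 6 remains.
F1 = 1: row 1 has {2,3,4,5,6}; col 6 has {2,3,4,5}; box has {2,3,5} → only 1 remains.
C2 = 2: row 2 has {1,3,6}; col 3 has {3,4,5,6}; box has {1,3,4,6} → only 2 remains.
D2 = 5: row 2 has {1,2,3,6}; col 4 has {1,2,4}; box has {1,2,3,4,6} → only 5 remains.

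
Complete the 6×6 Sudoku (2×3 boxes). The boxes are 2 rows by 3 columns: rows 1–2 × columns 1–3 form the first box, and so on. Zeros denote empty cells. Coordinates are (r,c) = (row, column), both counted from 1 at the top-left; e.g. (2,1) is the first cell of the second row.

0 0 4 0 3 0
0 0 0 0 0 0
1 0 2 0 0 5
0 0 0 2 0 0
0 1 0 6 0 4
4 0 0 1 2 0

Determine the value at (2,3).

(1,4) = 5 (sole candidate).
(2,4) = 4 (sole candidate).
(3,4) = 3 (sole candidate).
(5,5) = 5 (sole candidate).
(6,6) = 3 (sole candidate).
(5,3) = 3 (sole candidate).
(5,1) = 2 (sole candidate).
(1,1) = 6 (sole candidate).
(1,2) = 2 (sole candidate).
(1,6) = 1 (sole candidate).
(2,5) = 6 (sole candidate).
(2,6) = 2 (sole candidate).
(3,5) = 4 (sole candidate).
(4,5) = 1 (sole candidate).
(4,6) = 6 (sole candidate).
(3,2) = 6 (sole candidate).
(4,3) = 5 (sole candidate).
(6,2) = 5 (sole candidate).
(6,3) = 6 (sole candidate).
(2,2) = 3 (sole candidate).
(2,3) = 1: row 2 has {2,3,4,6}; col 3 has {2,3,4,5,6}; box has {2,3,4,6} → only 1 remains.

1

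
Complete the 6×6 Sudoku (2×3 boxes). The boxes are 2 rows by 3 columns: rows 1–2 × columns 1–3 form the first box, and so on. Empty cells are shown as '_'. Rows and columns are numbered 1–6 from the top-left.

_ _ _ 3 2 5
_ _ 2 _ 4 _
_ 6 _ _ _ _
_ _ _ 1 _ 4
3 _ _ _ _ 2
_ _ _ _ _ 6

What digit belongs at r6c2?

2

r2c4 = 6 (sole candidate).
r2c6 = 1 (sole candidate).
r3c6 = 3 (sole candidate).
r2c1 = 5 (sole candidate).
r2c2 = 3 (sole candidate).
r3c5 = 5 (sole candidate).
r4c1 = 2 (sole candidate).
r4c2 = 5 (sole candidate).
r4c3 = 3 (sole candidate).
r4c5 = 6 (sole candidate).
r5c5 = 1 (sole candidate).
r6c5 = 3 (sole candidate).
r3c4 = 2 (sole candidate).
r5c2 = 4 (sole candidate).
r5c4 = 5 (sole candidate).
r6c1 = 1 (sole candidate).
r6c2 = 2: row 6 has {1,3,6}; col 2 has {3,4,5,6}; box has {1,3,4} → only 2 remains.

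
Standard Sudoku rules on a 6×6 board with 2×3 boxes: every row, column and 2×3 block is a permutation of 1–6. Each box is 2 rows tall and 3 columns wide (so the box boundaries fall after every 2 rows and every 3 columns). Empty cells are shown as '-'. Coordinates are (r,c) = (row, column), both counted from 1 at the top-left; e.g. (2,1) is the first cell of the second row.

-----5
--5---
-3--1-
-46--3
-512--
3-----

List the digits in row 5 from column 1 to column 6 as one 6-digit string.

651234

(3,3) = 2: row 3 has {1,3}; col 3 has {1,5,6}; box has {3,4,6} → only 2 remains.
(4,4) = 5: row 4 has {3,4,6}; col 4 has {2}; box has {1,3} → only 5 remains.
(4,5) = 2: row 4 has {3,4,5,6}; col 5 has {1}; box has {1,3,5} → only 2 remains.
(6,3) = 4: row 6 has {3}; col 3 has {1,2,5,6}; box has {1,3,5} → only 4 remains.
(1,3) = 3: row 1 has {5}; col 3 has {1,2,4,5,6}; box has {5} → only 3 remains.
(3,1) = 5: row 3 has {1,2,3}; col 1 has {3}; box has {2,3,4,6} → only 5 remains.
(4,1) = 1: row 4 has {2,3,4,5,6}; col 1 has {3,5}; box has {2,3,4,5,6} → only 1 remains.
(5,1) = 6: row 5 has {1,2,5}; col 1 has {1,3,5}; box has {1,3,4,5} → only 6 remains.
(5,6) = 4: row 5 has {1,2,5,6}; col 6 has {3,5}; box has {2} → only 4 remains.
(6,2) = 2: row 6 has {3,4}; col 2 has {3,4,5}; box has {1,3,4,5,6} → only 2 remains.
(3,6) = 6: row 3 has {1,2,3,5}; col 6 has {3,4,5}; box has {1,2,3,5} → only 6 remains.
(5,5) = 3: row 5 has {1,2,4,5,6}; col 5 has {1,2}; box has {2,4} → only 3 remains.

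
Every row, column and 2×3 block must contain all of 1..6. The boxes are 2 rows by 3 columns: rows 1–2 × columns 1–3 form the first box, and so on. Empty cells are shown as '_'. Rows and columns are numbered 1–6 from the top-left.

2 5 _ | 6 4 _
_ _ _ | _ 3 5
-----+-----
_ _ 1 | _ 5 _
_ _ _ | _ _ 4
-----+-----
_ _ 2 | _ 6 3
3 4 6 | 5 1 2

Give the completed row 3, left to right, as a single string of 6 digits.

row 1, column 3 = 3: row 1 has {2,4,5,6}; col 3 has {1,2,6}; box has {2,5} → only 3 remains.
row 1, column 6 = 1: row 1 has {2,3,4,5,6}; col 6 has {2,3,4,5}; box has {3,4,5,6} → only 1 remains.
row 2, column 3 = 4: row 2 has {3,5}; col 3 has {1,2,3,6}; box has {2,3,5} → only 4 remains.
row 2, column 4 = 2: row 2 has {3,4,5}; col 4 has {5,6}; box has {1,3,4,5,6} → only 2 remains.
row 3, column 4 = 3: row 3 has {1,5}; col 4 has {2,5,6}; box has {4,5} → only 3 remains.
row 3, column 6 = 6: row 3 has {1,3,5}; col 6 has {1,2,3,4,5}; box has {3,4,5} → only 6 remains.
row 4, column 3 = 5: row 4 has {4}; col 3 has {1,2,3,4,6}; box has {1} → only 5 remains.
row 4, column 4 = 1: row 4 has {4,5}; col 4 has {2,3,5,6}; box has {3,4,5,6} → only 1 remains.
row 4, column 5 = 2: row 4 has {1,4,5}; col 5 has {1,3,4,5,6}; box has {1,3,4,5,6} → only 2 remains.
row 5, column 2 = 1: row 5 has {2,3,6}; col 2 has {4,5}; box has {2,3,4,6} → only 1 remains.
row 5, column 4 = 4: row 5 has {1,2,3,6}; col 4 has {1,2,3,5,6}; box has {1,2,3,5,6} → only 4 remains.
row 2, column 2 = 6: row 2 has {2,3,4,5}; col 2 has {1,4,5}; box has {2,3,4,5} → only 6 remains.
row 3, column 1 = 4: row 3 has {1,3,5,6}; col 1 has {2,3}; box has {1,5} → only 4 remains.
row 3, column 2 = 2: row 3 has {1,3,4,5,6}; col 2 has {1,4,5,6}; box has {1,4,5} → only 2 remains.

421356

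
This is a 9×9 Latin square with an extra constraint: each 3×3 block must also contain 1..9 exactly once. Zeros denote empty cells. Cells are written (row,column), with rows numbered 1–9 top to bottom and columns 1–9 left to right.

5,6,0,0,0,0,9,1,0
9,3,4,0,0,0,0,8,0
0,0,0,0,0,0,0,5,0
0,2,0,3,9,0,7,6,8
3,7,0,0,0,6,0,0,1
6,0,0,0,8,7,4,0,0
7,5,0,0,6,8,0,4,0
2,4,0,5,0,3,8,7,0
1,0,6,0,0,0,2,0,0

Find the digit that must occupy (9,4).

9

(2,7) = 6: row 2 has {3,4,8,9}; col 7 has {2,4,7,8,9}; box has {1,5,8,9} → only 6 remains.
(3,1) = 8: row 3 has {5}; col 1 has {1,2,3,5,6,7,9}; box has {3,4,5,6,9} → only 8 remains.
(3,2) = 1: row 3 has {5,8}; col 2 has {2,3,4,5,6,7}; box has {3,4,5,6,8,9} → only 1 remains.
(3,7) = 3: row 3 has {1,5,8}; col 7 has {2,4,6,7,8,9}; box has {1,5,6,8,9} → only 3 remains.
(4,1) = 4: row 4 has {2,3,6,7,8,9}; col 1 has {1,2,3,5,6,7,8,9}; box has {2,3,6,7} → only 4 remains.
(5,7) = 5: row 5 has {1,3,6,7}; col 7 has {2,3,4,6,7,8,9}; box has {1,4,6,7,8} → only 5 remains.
(6,2) = 9: row 6 has {4,6,7,8}; col 2 has {1,2,3,4,5,6,7}; box has {2,3,4,6,7} → only 9 remains.
(7,7) = 1: row 7 has {4,5,6,7,8}; col 7 has {2,3,4,5,6,7,8,9}; box has {2,4,7,8} → only 1 remains.
(8,3) = 9: row 8 has {2,3,4,5,7,8}; col 3 has {4,6}; box has {1,2,4,5,6,7} → only 9 remains.
(8,5) = 1: row 8 has {2,3,4,5,7,8,9}; col 5 has {6,8,9}; box has {3,5,6,8} → only 1 remains.
(8,9) = 6: row 8 has {1,2,3,4,5,7,8,9}; col 9 has {1,8}; box has {1,2,4,7,8} → only 6 remains.
(9,2) = 8: row 9 has {1,2,6}; col 2 has {1,2,3,4,5,6,7,9}; box has {1,2,4,5,6,7,9} → only 8 remains.
(5,3) = 8: row 5 has {1,3,5,6,7}; col 3 has {4,6,9}; box has {2,3,4,6,7,9} → only 8 remains.
(7,3) = 3: row 7 has {1,4,5,6,7,8}; col 3 has {4,6,8,9}; box has {1,2,4,5,6,7,8,9} → only 3 remains.
(7,9) = 9: row 7 has {1,3,4,5,6,7,8}; col 9 has {1,6,8}; box has {1,2,4,6,7,8} → only 9 remains.
(9,8) = 3: row 9 has {1,2,6,8}; col 8 has {1,4,5,6,7,8}; box has {1,2,4,6,7,8,9} → only 3 remains.
(9,9) = 5: row 9 has {1,2,3,6,8}; col 9 has {1,6,8,9}; box has {1,2,3,4,6,7,8,9} → only 5 remains.
(6,8) = 2: row 6 has {4,6,7,8,9}; col 8 has {1,3,4,5,6,7,8}; box has {1,4,5,6,7,8} → only 2 remains.
(6,9) = 3: row 6 has {2,4,6,7,8,9}; col 9 has {1,5,6,8,9}; box has {1,2,4,5,6,7,8} → only 3 remains.
(7,4) = 2: row 7 has {1,3,4,5,6,7,8,9}; col 4 has {3,5}; box has {1,3,5,6,8} → only 2 remains.
(5,4) = 4: row 5 has {1,3,5,6,7,8}; col 4 has {2,3,5}; box has {3,6,7,8,9} → only 4 remains.
(5,5) = 2: row 5 has {1,3,4,5,6,7,8}; col 5 has {1,6,8,9}; box has {3,4,6,7,8,9} → only 2 remains.
(5,8) = 9: row 5 has {1,2,3,4,5,6,7,8}; col 8 has {1,2,3,4,5,6,7,8}; box has {1,2,3,4,5,6,7,8} → only 9 remains.
(6,4) = 1: row 6 has {2,3,4,6,7,8,9}; col 4 has {2,3,4,5}; box has {2,3,4,6,7,8,9} → only 1 remains.
(2,4) = 7: row 2 has {3,4,6,8,9}; col 4 has {1,2,3,4,5}; box has {} → only 7 remains.
(2,5) = 5: row 2 has {3,4,6,7,8,9}; col 5 has {1,2,6,8,9}; box has {7} → only 5 remains.
(2,9) = 2: row 2 has {3,4,5,6,7,8,9}; col 9 has {1,3,5,6,8,9}; box has {1,3,5,6,8,9} → only 2 remains.
(3,5) = 4: row 3 has {1,3,5,8}; col 5 has {1,2,5,6,8,9}; box has {5,7} → only 4 remains.
(3,9) = 7: row 3 has {1,3,4,5,8}; col 9 has {1,2,3,5,6,8,9}; box has {1,2,3,5,6,8,9} → only 7 remains.
(4,6) = 5: row 4 has {2,3,4,6,7,8,9}; col 6 has {3,6,7,8}; box has {1,2,3,4,6,7,8,9} → only 5 remains.
(6,3) = 5: row 6 has {1,2,3,4,6,7,8,9}; col 3 has {3,4,6,8,9}; box has {2,3,4,6,7,8,9} → only 5 remains.
(9,4) = 9: row 9 has {1,2,3,5,6,8}; col 4 has {1,2,3,4,5,7}; box has {1,2,3,5,6,8} → only 9 remains.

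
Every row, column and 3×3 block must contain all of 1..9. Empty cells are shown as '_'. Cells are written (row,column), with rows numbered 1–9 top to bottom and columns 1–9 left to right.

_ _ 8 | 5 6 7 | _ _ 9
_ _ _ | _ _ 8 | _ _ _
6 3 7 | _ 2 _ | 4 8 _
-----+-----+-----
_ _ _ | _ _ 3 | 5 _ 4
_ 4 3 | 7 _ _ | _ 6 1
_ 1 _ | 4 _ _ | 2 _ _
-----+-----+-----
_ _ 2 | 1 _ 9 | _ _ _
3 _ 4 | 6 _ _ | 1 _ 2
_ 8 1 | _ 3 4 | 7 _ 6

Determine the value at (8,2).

7

(1,2) = 2: row 1 has {5,6,7,8,9}; col 2 has {1,3,4,8}; box has {3,6,7,8} → only 2 remains.
(1,7) = 3: row 1 has {2,5,6,7,8,9}; col 7 has {1,2,4,5,7}; box has {4,8,9} → only 3 remains.
(1,8) = 1: row 1 has {2,3,5,6,7,8,9}; col 8 has {6,8}; box has {3,4,8,9} → only 1 remains.
(2,7) = 6: row 2 has {8}; col 7 has {1,2,3,4,5,7}; box has {1,3,4,8,9} → only 6 remains.
(3,4) = 9: row 3 has {2,3,4,6,7,8}; col 4 has {1,4,5,6,7}; box has {2,5,6,7,8} → only 9 remains.
(3,6) = 1: row 3 has {2,3,4,6,7,8,9}; col 6 has {3,4,7,8,9}; box has {2,5,6,7,8,9} → only 1 remains.
(3,9) = 5: row 3 has {1,2,3,4,6,7,8,9}; col 9 has {1,2,4,6,9}; box has {1,3,4,6,8,9} → only 5 remains.
(7,7) = 8: row 7 has {1,2,9}; col 7 has {1,2,3,4,5,6,7}; box has {1,2,6,7} → only 8 remains.
(7,9) = 3: row 7 has {1,2,8,9}; col 9 has {1,2,4,5,6,9}; box has {1,2,6,7,8} → only 3 remains.
(8,6) = 5: row 8 has {1,2,3,4,6}; col 6 has {1,3,4,7,8,9}; box has {1,3,4,6,9} → only 5 remains.
(8,8) = 9: row 8 has {1,2,3,4,5,6}; col 8 has {1,6,8}; box has {1,2,3,6,7,8} → only 9 remains.
(9,4) = 2: row 9 has {1,3,4,6,7,8}; col 4 has {1,4,5,6,7,9}; box has {1,3,4,5,6,9} → only 2 remains.
(9,8) = 5: row 9 has {1,2,3,4,6,7,8}; col 8 has {1,6,8,9}; box has {1,2,3,6,7,8,9} → only 5 remains.
(1,1) = 4: row 1 has {1,2,3,5,6,7,8,9}; col 1 has {3,6}; box has {2,3,6,7,8} → only 4 remains.
(2,4) = 3: row 2 has {6,8}; col 4 has {1,2,4,5,6,7,9}; box has {1,2,5,6,7,8,9} → only 3 remains.
(2,5) = 4: row 2 has {3,6,8}; col 5 has {2,3,6}; box has {1,2,3,5,6,7,8,9} → only 4 remains.
(2,9) = 7: row 2 has {3,4,6,8}; col 9 has {1,2,3,4,5,6,9}; box has {1,3,4,5,6,8,9} → only 7 remains.
(4,4) = 8: row 4 has {3,4,5}; col 4 has {1,2,3,4,5,6,7,9}; box has {3,4,7} → only 8 remains.
(4,8) = 7: row 4 has {3,4,5,8}; col 8 has {1,5,6,8,9}; box has {1,2,4,5,6} → only 7 remains.
(5,6) = 2: row 5 has {1,3,4,6,7}; col 6 has {1,3,4,5,7,8,9}; box has {3,4,7,8} → only 2 remains.
(5,7) = 9: row 5 has {1,2,3,4,6,7}; col 7 has {1,2,3,4,5,6,7,8}; box has {1,2,4,5,6,7} → only 9 remains.
(6,6) = 6: row 6 has {1,2,4}; col 6 has {1,2,3,4,5,7,8,9}; box has {2,3,4,7,8} → only 6 remains.
(6,8) = 3: row 6 has {1,2,4,6}; col 8 has {1,5,6,7,8,9}; box has {1,2,4,5,6,7,9} → only 3 remains.
(6,9) = 8: row 6 has {1,2,3,4,6}; col 9 has {1,2,3,4,5,6,7,9}; box has {1,2,3,4,5,6,7,9} → only 8 remains.
(7,5) = 7: row 7 has {1,2,3,8,9}; col 5 has {2,3,4,6}; box has {1,2,3,4,5,6,9} → only 7 remains.
(7,8) = 4: row 7 has {1,2,3,7,8,9}; col 8 has {1,3,5,6,7,8,9}; box has {1,2,3,5,6,7,8,9} → only 4 remains.
(8,2) = 7: row 8 has {1,2,3,4,5,6,9}; col 2 has {1,2,3,4,8}; box has {1,2,3,4,8} → only 7 remains.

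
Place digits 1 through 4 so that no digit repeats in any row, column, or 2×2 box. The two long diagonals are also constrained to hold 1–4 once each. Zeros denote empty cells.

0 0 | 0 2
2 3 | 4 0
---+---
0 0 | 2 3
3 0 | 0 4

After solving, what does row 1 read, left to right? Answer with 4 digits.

R1C1 = 1: row 1 has {2}; col 1 has {2,3}; box has {2,3}; main diagonal has {2,3,4} → only 1 remains.
R1C2 = 4: row 1 has {1,2}; col 2 has {3}; box has {1,2,3} → only 4 remains.
R1C3 = 3: row 1 has {1,2,4}; col 3 has {2,4}; box has {2,4} → only 3 remains.

1432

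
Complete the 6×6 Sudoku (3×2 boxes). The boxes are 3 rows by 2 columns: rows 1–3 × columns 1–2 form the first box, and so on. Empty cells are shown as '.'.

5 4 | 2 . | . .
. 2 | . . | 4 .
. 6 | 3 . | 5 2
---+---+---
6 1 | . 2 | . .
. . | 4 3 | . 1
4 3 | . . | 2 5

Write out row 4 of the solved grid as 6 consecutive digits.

615234

r3c1 = 1: row 3 has {2,3,5,6}; col 1 has {4,5,6}; box has {2,4,5,6} → only 1 remains.
r3c4 = 4: row 3 has {1,2,3,5,6}; col 4 has {2,3}; box has {2,3} → only 4 remains.
r4c3 = 5: row 4 has {1,2,6}; col 3 has {2,3,4}; box has {2,3,4} → only 5 remains.
r4c5 = 3: row 4 has {1,2,5,6}; col 5 has {2,4,5}; box has {1,2,5} → only 3 remains.
r4c6 = 4: row 4 has {1,2,3,5,6}; col 6 has {1,2,5}; box has {1,2,3,5} → only 4 remains.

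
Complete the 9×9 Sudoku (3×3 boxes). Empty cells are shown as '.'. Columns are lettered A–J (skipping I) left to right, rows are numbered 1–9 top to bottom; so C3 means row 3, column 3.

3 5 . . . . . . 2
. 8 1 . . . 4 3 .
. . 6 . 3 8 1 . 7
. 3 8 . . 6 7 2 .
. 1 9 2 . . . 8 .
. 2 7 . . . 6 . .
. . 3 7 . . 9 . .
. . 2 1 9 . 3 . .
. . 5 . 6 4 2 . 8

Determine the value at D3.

C1 = 4: row 1 has {2,3,5}; col 3 has {1,2,3,5,6,7,8,9}; box has {1,3,5,6,8} → only 4 remains.
G1 = 8: row 1 has {2,3,4,5}; col 7 has {1,2,3,4,6,7,9}; box has {1,2,3,4,7} → only 8 remains.
B3 = 9: row 3 has {1,3,6,7,8}; col 2 has {1,2,3,5,8}; box has {1,3,4,5,6,8} → only 9 remains.
H3 = 5: row 3 has {1,3,6,7,8,9}; col 8 has {2,3,8}; box has {1,2,3,4,7,8} → only 5 remains.
G5 = 5: row 5 has {1,2,8,9}; col 7 has {1,2,3,4,6,7,8,9}; box has {2,6,7,8} → only 5 remains.
F8 = 5: row 8 has {1,2,3,9}; col 6 has {4,6,8}; box has {1,4,6,7,9} → only 5 remains.
B9 = 7: row 9 has {2,4,5,6,8}; col 2 has {1,2,3,5,8,9}; box has {2,3,5} → only 7 remains.
D9 = 3: row 9 has {2,4,5,6,7,8}; col 4 has {1,2,7}; box has {1,4,5,6,7,9} → only 3 remains.
H9 = 1: row 9 has {2,3,4,5,6,7,8}; col 8 has {2,3,5,8}; box has {2,3,8,9} → only 1 remains.
A3 = 2: row 3 has {1,3,5,6,7,8,9}; col 1 has {3}; box has {1,3,4,5,6,8,9} → only 2 remains.
D3 = 4: row 3 has {1,2,3,5,6,7,8,9}; col 4 has {1,2,3,7}; box has {3,8} → only 4 remains.

4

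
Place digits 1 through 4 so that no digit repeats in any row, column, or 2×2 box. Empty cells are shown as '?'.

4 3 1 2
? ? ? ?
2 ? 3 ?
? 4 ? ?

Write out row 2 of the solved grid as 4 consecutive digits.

1243

R2C1 = 1: row 2 has {}; col 1 has {2,4}; box has {3,4} → only 1 remains.
R2C2 = 2: row 2 has {1}; col 2 has {3,4}; box has {1,3,4} → only 2 remains.
R2C3 = 4: row 2 has {1,2}; col 3 has {1,3}; box has {1,2} → only 4 remains.
R2C4 = 3: row 2 has {1,2,4}; col 4 has {2}; box has {1,2,4} → only 3 remains.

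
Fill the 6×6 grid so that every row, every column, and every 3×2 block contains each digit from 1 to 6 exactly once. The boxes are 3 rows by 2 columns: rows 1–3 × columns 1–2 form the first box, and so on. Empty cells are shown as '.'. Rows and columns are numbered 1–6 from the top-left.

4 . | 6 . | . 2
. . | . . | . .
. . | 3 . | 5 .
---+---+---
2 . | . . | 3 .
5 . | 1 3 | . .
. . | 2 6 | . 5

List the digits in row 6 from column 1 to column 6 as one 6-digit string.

R1C5 = 1 (sole candidate).
R6C5 = 4: row 6 has {2,5,6}; col 5 has {1,3,5}; box has {3,5} → only 4 remains.
R1C4 = 5 (sole candidate).
R2C3 = 4 (sole candidate).
R2C5 = 6 (sole candidate).
R2C6 = 3 (sole candidate).
R3C6 = 4 (sole candidate).
R4C3 = 5 (sole candidate).
R4C4 = 4 (sole candidate).
R5C5 = 2 (sole candidate).
R5C6 = 6 (sole candidate).
R1C2 = 3 (sole candidate).
R2C1 = 1 (sole candidate).
R2C4 = 2 (sole candidate).
R3C1 = 6 (sole candidate).
R3C2 = 2 (sole candidate).
R3C4 = 1 (sole candidate).
R4C6 = 1 (sole candidate).
R5C2 = 4 (sole candidate).
R6C1 = 3: row 6 has {2,4,5,6}; col 1 has {1,2,4,5,6}; box has {2,4,5} → only 3 remains.
R6C2 = 1: row 6 has {2,3,4,5,6}; col 2 has {2,3,4}; box has {2,3,4,5} → only 1 remains.

312645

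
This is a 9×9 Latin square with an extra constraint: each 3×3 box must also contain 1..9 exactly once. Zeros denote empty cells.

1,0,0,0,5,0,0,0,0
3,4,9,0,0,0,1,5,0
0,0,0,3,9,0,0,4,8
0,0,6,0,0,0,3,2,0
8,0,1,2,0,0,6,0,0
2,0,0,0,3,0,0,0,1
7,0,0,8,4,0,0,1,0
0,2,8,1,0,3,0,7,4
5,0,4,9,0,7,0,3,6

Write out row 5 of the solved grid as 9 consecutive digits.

row 3, column 1 = 6 (sole candidate).
row 5, column 5 = 7: row 5 has {1,2,6,8}; col 5 has {3,4,5,9}; box has {2,3} → only 7 remains.
row 5, column 8 = 9: row 5 has {1,2,6,7,8}; col 8 has {1,2,3,4,5,7}; box has {1,2,3,6} → only 9 remains.
row 5, column 9 = 5: row 5 has {1,2,6,7,8,9}; col 9 has {1,4,6,8}; box has {1,2,3,6,9} → only 5 remains.
row 6, column 8 = 8 (sole candidate).
row 7, column 3 = 3 (sole candidate).
row 8, column 1 = 9 (sole candidate).
row 8, column 5 = 6 (sole candidate).
row 8, column 7 = 5 (sole candidate).
row 9, column 2 = 1 (sole candidate).
row 9, column 5 = 2 (sole candidate).
row 9, column 7 = 8 (sole candidate).
row 1, column 8 = 6 (sole candidate).
row 2, column 5 = 8 (sole candidate).
row 4, column 1 = 4 (sole candidate).
row 4, column 4 = 5 (sole candidate).
row 4, column 5 = 1 (sole candidate).
row 4, column 9 = 7 (sole candidate).
row 5, column 2 = 3: row 5 has {1,2,5,6,7,8,9}; col 2 has {1,2,4}; box has {1,2,4,6,8} → only 3 remains.
row 5, column 6 = 4: row 5 has {1,2,3,5,6,7,8,9}; col 6 has {3,7}; box has {1,2,3,5,7} → only 4 remains.

831274695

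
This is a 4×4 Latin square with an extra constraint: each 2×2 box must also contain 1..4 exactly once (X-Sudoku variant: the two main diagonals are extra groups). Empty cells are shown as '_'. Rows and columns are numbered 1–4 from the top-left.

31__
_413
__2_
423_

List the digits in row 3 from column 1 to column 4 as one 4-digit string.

row 1, column 3 = 4 (sole candidate).
row 1, column 4 = 2 (sole candidate).
row 2, column 1 = 2 (sole candidate).
row 3, column 1 = 1: row 3 has {2}; col 1 has {2,3,4}; box has {2,4} → only 1 remains.
row 3, column 2 = 3: row 3 has {1,2}; col 2 has {1,2,4}; box has {1,2,4}; anti-diagonal has {1,2,4} → only 3 remains.
row 3, column 4 = 4: row 3 has {1,2,3}; col 4 has {2,3}; box has {2,3} → only 4 remains.

1324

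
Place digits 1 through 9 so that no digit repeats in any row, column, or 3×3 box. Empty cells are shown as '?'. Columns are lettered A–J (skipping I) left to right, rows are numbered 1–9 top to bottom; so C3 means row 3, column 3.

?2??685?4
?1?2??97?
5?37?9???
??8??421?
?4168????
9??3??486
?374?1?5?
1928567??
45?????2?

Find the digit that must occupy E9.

A1 = 7: row 1 has {2,4,5,6,8}; col 1 has {1,4,5,9}; box has {1,2,3,5} → only 7 remains.
C1 = 9: row 1 has {2,4,5,6,7,8}; col 3 has {1,2,3,7,8}; box has {1,2,3,5,7} → only 9 remains.
D1 = 1: row 1 has {2,4,5,6,7,8,9}; col 4 has {2,3,4,6,7,8}; box has {2,6,7,8,9} → only 1 remains.
H1 = 3: row 1 has {1,2,4,5,6,7,8,9}; col 8 has {1,2,5,7,8}; box has {4,5,7,9} → only 3 remains.
J2 = 8: row 2 has {1,2,7,9}; col 9 has {4,6}; box has {3,4,5,7,9} → only 8 remains.
E3 = 4: row 3 has {3,5,7,9}; col 5 has {5,6,8}; box has {1,2,6,7,8,9} → only 4 remains.
H3 = 6: row 3 has {3,4,5,7,9}; col 8 has {1,2,3,5,7,8}; box has {3,4,5,7,8,9} → only 6 remains.
G5 = 3: row 5 has {1,4,6,8}; col 7 has {2,4,5,7,9}; box has {1,2,4,6,8} → only 3 remains.
H5 = 9: row 5 has {1,3,4,6,8}; col 8 has {1,2,3,5,6,7,8}; box has {1,2,3,4,6,8} → only 9 remains.
B6 = 7: row 6 has {3,4,6,8,9}; col 2 has {1,2,3,4,5,9}; box has {1,4,8,9} → only 7 remains.
C6 = 5: row 6 has {3,4,6,7,8,9}; col 3 has {1,2,3,7,8,9}; box has {1,4,7,8,9} → only 5 remains.
F6 = 2: row 6 has {3,4,5,6,7,8,9}; col 6 has {1,4,6,8,9}; box has {3,4,6,8} → only 2 remains.
J7 = 9: row 7 has {1,3,4,5,7}; col 9 has {4,6,8}; box has {2,5,7} → only 9 remains.
H8 = 4: row 8 has {1,2,5,6,7,8,9}; col 8 has {1,2,3,5,6,7,8,9}; box has {2,5,7,9} → only 4 remains.
J8 = 3: row 8 has {1,2,4,5,6,7,8,9}; col 9 has {4,6,8,9}; box has {2,4,5,7,9} → only 3 remains.
C9 = 6: row 9 has {2,4,5}; col 3 has {1,2,3,5,7,8,9}; box has {1,2,3,4,5,7,9} → only 6 remains.
D9 = 9: row 9 has {2,4,5,6}; col 4 has {1,2,3,4,6,7,8}; box has {1,4,5,6,8} → only 9 remains.
J9 = 1: row 9 has {2,4,5,6,9}; col 9 has {3,4,6,8,9}; box has {2,3,4,5,7,9} → only 1 remains.
A2 = 6: row 2 has {1,2,7,8,9}; col 1 has {1,4,5,7,9}; box has {1,2,3,5,7,9} → only 6 remains.
C2 = 4: row 2 has {1,2,6,7,8,9}; col 3 has {1,2,3,5,6,7,8,9}; box has {1,2,3,5,6,7,9} → only 4 remains.
E2 = 3: row 2 has {1,2,4,6,7,8,9}; col 5 has {4,5,6,8}; box has {1,2,4,6,7,8,9} → only 3 remains.
F2 = 5: row 2 has {1,2,3,4,6,7,8,9}; col 6 has {1,2,4,6,8,9}; box has {1,2,3,4,6,7,8,9} → only 5 remains.
B3 = 8: row 3 has {3,4,5,6,7,9}; col 2 has {1,2,3,4,5,7,9}; box has {1,2,3,4,5,6,7,9} → only 8 remains.
G3 = 1: row 3 has {3,4,5,6,7,8,9}; col 7 has {2,3,4,5,7,9}; box has {3,4,5,6,7,8,9} → only 1 remains.
J3 = 2: row 3 has {1,3,4,5,6,7,8,9}; col 9 has {1,3,4,6,8,9}; box has {1,3,4,5,6,7,8,9} → only 2 remains.
A4 = 3: row 4 has {1,2,4,8}; col 1 has {1,4,5,6,7,9}; box has {1,4,5,7,8,9} → only 3 remains.
B4 = 6: row 4 has {1,2,3,4,8}; col 2 has {1,2,3,4,5,7,8,9}; box has {1,3,4,5,7,8,9} → only 6 remains.
D4 = 5: row 4 has {1,2,3,4,6,8}; col 4 has {1,2,3,4,6,7,8,9}; box has {2,3,4,6,8} → only 5 remains.
J4 = 7: row 4 has {1,2,3,4,5,6,8}; col 9 has {1,2,3,4,6,8,9}; box has {1,2,3,4,6,8,9} → only 7 remains.
A5 = 2: row 5 has {1,3,4,6,8,9}; col 1 has {1,3,4,5,6,7,9}; box has {1,3,4,5,6,7,8,9} → only 2 remains.
F5 = 7: row 5 has {1,2,3,4,6,8,9}; col 6 has {1,2,4,5,6,8,9}; box has {2,3,4,5,6,8} → only 7 remains.
J5 = 5: row 5 has {1,2,3,4,6,7,8,9}; col 9 has {1,2,3,4,6,7,8,9}; box has {1,2,3,4,6,7,8,9} → only 5 remains.
E6 = 1: row 6 has {2,3,4,5,6,7,8,9}; col 5 has {3,4,5,6,8}; box has {2,3,4,5,6,7,8} → only 1 remains.
A7 = 8: row 7 has {1,3,4,5,7,9}; col 1 has {1,2,3,4,5,6,7,9}; box has {1,2,3,4,5,6,7,9} → only 8 remains.
E7 = 2: row 7 has {1,3,4,5,7,8,9}; col 5 has {1,3,4,5,6,8}; box has {1,4,5,6,8,9} → only 2 remains.
G7 = 6: row 7 has {1,2,3,4,5,7,8,9}; col 7 has {1,2,3,4,5,7,9}; box has {1,2,3,4,5,7,9} → only 6 remains.
E9 = 7: row 9 has {1,2,4,5,6,9}; col 5 has {1,2,3,4,5,6,8}; box has {1,2,4,5,6,8,9} → only 7 remains.

7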